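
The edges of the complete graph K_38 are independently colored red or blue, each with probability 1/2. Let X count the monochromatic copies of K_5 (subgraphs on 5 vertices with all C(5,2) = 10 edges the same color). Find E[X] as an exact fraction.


Let X = Σ_S X_S over the C(38, 5) = 501942 subsets S of size 5, where X_S = 1 if the K_5 on S is monochromatic.
For a fixed S, the K_5 on S has C(5, 2) = 10 edges. P[all 10 edges red] = (1/2)^10, and likewise for blue, so P[monochromatic] = 2·(1/2)^10 = 2^{1 − 10} = 1/512.
Summing: E[X] = C(38, 5) · 2^{1 − 10} = 501942 · 1/512 = 250971/256.
Numerically: E[X] ≈ 980.355469.

E[X] = C(38,5)·2^(1−C(5,2)) = 250971/256 ≈ 980.355469.


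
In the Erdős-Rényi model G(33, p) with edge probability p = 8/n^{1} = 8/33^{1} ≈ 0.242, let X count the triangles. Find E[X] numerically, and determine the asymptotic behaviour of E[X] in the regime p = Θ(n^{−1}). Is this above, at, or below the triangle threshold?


Number of potential triangles: C(33, 3) = 5456.
Each occurs with probability p³ ≈ (0.242)³ ≈ 1.42472e-02.
By linearity: E[X] = C(33, 3)·p³ ≈ 5456 · 1.42472e-02 ≈ 77.732.
Here α = 1, so p = 8/n is exactly at the triangle threshold p ~ 1/n. Asymptotically E[X] → c³/6 = 8³/6 = 256/3 ≈ 85.333, a bounded constant. In this regime the triangle count is asymptotically Poisson(c³/6).

E[X] ≈ 77.732; in regime p = Θ(1/n^{1}) E[X] stays bounded (at the triangle threshold p ~ 1/n).


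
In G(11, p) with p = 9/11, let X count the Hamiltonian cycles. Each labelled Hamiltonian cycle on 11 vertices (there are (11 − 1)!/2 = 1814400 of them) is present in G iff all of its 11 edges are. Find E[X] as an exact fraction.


K_11 has (11 − 1)!/2 = 1814400 labelled Hamiltonian cycles.
For each such Hamiltonian cycle H, let X_H = 1 if all 11 edges of H are present in G. Then P[X_H = 1] = p^{11} = (9/11)^{11} = 31381059609/285311670611.
By linearity of expectation: E[X] = Σ_H E[X_H] = 1814400 · p^{11} = 1814400 · 31381059609/285311670611 = 56937794554569600/285311670611.
Numerically: E[X] ≈ 1.996e+05.

E[X] = 1814400 · (9/11)^{11} = 56937794554569600/285311670611 ≈ 1.996e+05.


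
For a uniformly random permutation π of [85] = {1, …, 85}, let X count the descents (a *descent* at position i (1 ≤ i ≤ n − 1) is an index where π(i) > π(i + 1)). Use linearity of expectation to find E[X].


Write X = Σ X_I over i = 1, …, 84, with X_I the indicator of one descent.
There are 84 indicators.
For each fixed i, the pair (π(i), π(i+1)) is a uniformly random ordered pair of distinct values from {1, …, 85}; by symmetry P[π(i) > π(i+1)] = 1/2.
By linearity: E[X] = 84 · (1/2) = (85 − 1) · (1/2) = 42 ≈ 42.0000.

E[X] = 42 = 42.0000.


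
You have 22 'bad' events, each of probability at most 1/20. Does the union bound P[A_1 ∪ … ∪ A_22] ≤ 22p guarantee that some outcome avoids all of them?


Union bound: P[∪_{i=1}^{22} A_i] ≤ Σ_i P[A_i] ≤ 22·p = 22·(1/20) = 11/10.
Numerically: 11/10 ≈ 1.100.
Is 11/10 < 1? NO.
Since the bound 11/10 is ≥ 1, the union bound is uninformative here; it does NOT by itself certify existence.

22·p = 11/10 ≈ 1.100; existence NOT certified by the union bound.


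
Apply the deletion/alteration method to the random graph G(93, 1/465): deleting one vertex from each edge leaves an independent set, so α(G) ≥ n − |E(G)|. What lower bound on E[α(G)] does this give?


E[|E(G)|] = C(93, 2)·p = 4278 · (1/465) = 46/5.
E[α(G)] ≥ n − E[|E(G)|] = 93 − 46/5 = 419/5.
Numerically: ≈ 83.80000.
(This is only a lower bound; the true E[α(G)] may be larger.)

E[α(G)] ≥ 419/5 ≈ 83.80000.


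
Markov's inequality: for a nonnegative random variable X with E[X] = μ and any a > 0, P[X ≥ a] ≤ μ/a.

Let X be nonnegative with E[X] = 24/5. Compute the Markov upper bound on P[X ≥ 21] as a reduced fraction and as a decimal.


μ = E[X] = 24/5, a = 21.
Markov: P[X ≥ 21] ≤ μ/a = (24/5)/21 = 8/35.
Numerically: ≈ 0.22857.
(Since a = 21 > μ = 4.80000, the bound 8/35 is < 1 and informative.)

P[X ≥ 21] ≤ 8/35 ≈ 0.22857.


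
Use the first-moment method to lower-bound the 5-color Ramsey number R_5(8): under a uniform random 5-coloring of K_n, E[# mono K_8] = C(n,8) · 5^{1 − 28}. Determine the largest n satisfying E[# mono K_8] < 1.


We need C(n, 8) · 5^{1 − 28} < 1, i.e. C(n, 8) < 5^{28 − 1} = 7450580596923828125.
Check values of n near the boundary:
  n = 859: C(859, 8) = 7115855595170747139; 7115855595170747139 < 7450580596923828125? YES
  n = 860: C(860, 8) = 7182671140665308145; 7182671140665308145 < 7450580596923828125? YES
  n = 861: C(861, 8) = 7250034996615275865; 7250034996615275865 < 7450580596923828125? YES
  n = 862: C(862, 8) = 7317951015318931845; 7317951015318931845 < 7450580596923828125? YES
  n = 863: C(863, 8) = 7386423071602617757; 7386423071602617757 < 7450580596923828125? YES
  n = 864: C(864, 8) = 7455455062926006708; 7455455062926006708 < 7450580596923828125? NO
  n = 865: C(865, 8) = 7525050909487743060; 7525050909487743060 < 7450580596923828125? NO
  n = 866: C(866, 8) = 7595214554331451620; 7595214554331451620 < 7450580596923828125? NO
The largest n with C(n, 8) < 7450580596923828125 is n = 863 (where E[X] = 7386423071602617757/7450580596923828125 ≈ 0.9914). Hence R_5(8) > 863, i.e. R_5(8) ≥ 864.

Largest n = 863; hence R_5(8) > 863.


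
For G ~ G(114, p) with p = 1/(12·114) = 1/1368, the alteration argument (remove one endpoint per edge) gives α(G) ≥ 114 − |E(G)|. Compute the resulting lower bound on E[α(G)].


E[|E(G)|] = C(114, 2)·p = 6441 · (1/1368) = 113/24.
E[α(G)] ≥ n − E[|E(G)|] = 114 − 113/24 = 2623/24.
Numerically: ≈ 109.291667.
(This is only a lower bound; the true E[α(G)] may be larger.)

E[α(G)] ≥ 2623/24 ≈ 109.291667.


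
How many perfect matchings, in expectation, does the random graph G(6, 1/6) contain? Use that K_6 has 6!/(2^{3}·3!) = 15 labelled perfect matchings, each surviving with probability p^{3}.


K_6 has 6!/(2^{3}·3!) = 15 labelled perfect matchings.
For each such perfect matching H, let X_H = 1 if all 3 edges of H are present in G. Then P[X_H = 1] = p^{3} = (1/6)^{3} = 1/216.
By linearity of expectation: E[X] = Σ_H E[X_H] = 15 · p^{3} = 15 · 1/216 = 5/72.
Numerically: E[X] ≈ 0.069444.

E[X] = 15 · (1/6)^{3} = 5/72 ≈ 0.069444.


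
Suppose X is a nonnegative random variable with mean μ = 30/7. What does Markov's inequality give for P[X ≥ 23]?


μ = E[X] = 30/7, a = 23.
Markov: P[X ≥ 23] ≤ μ/a = (30/7)/23 = 30/161.
Numerically: ≈ 0.1863.
(Since a = 23 > μ = 4.2857, the bound 30/161 is < 1 and informative.)

P[X ≥ 23] ≤ 30/161 ≈ 0.1863.


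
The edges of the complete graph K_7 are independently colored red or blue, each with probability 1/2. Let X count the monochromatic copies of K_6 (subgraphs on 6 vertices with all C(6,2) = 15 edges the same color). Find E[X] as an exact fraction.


Let X = Σ_S X_S over the C(7, 6) = 7 subsets S of size 6, where X_S = 1 if the K_6 on S is monochromatic.
For a fixed S, the K_6 on S has C(6, 2) = 15 edges. P[all 15 edges red] = (1/2)^15, and likewise for blue, so P[monochromatic] = 2·(1/2)^15 = 2^{1 − 15} = 1/16384.
By linearity of expectation: E[X] = C(7, 6) · 2^{1 − 15} = 7 · 1/16384 = 7/16384.
Numerically: E[X] ≈ 0.0004.

E[X] = C(7,6)·2^(1−C(6,2)) = 7/16384 ≈ 0.0004.


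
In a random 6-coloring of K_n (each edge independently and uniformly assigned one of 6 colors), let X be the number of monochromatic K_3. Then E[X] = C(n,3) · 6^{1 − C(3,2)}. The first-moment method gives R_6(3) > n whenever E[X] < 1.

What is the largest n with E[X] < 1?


We need C(n, 3) · 6^{1 − 3} < 1, i.e. C(n, 3) < 6^{3 − 1} = 36.
Check values of n near the boundary:
  n = 5: C(5, 3) = 10; 10 < 36? YES
  n = 6: C(6, 3) = 20; 20 < 36? YES
  n = 7: C(7, 3) = 35; 35 < 36? YES
  n = 8: C(8, 3) = 56; 56 < 36? NO
  n = 9: C(9, 3) = 84; 84 < 36? NO
  n = 10: C(10, 3) = 120; 120 < 36? NO
The largest n with C(n, 3) < 36 is n = 7 (where E[X] = 35/36 ≈ 0.9722222). Hence R_6(3) > 7, i.e. R_6(3) ≥ 8.

Largest n = 7; hence R_6(3) > 7.


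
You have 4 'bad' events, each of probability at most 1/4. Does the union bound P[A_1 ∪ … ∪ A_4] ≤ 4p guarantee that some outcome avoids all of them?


Union bound: P[∪_{i=1}^{4} A_i] ≤ Σ_i P[A_i] ≤ 4·p = 4·(1/4) = 1.
Numerically: 1 ≈ 1.0000.
Is 1 < 1? NO.
Since the bound 1 is ≥ 1, the union bound is uninformative here; it does NOT by itself certify existence.

4·p = 1 ≈ 1.0000; existence NOT certified by the union bound.


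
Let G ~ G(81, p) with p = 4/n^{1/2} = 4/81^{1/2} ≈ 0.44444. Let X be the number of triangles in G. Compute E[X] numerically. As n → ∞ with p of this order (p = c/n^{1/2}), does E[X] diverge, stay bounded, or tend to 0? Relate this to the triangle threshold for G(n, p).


Number of potential triangles: C(81, 3) = 85320.
Each occurs with probability p³ ≈ (0.44444)³ ≈ 8.7791495e-02.
By linearity: E[X] = C(81, 3)·p³ ≈ 85320 · 8.7791495e-02 ≈ 7490.37037.
Since α = 1/2 < 1, p = c/n^{1/2} ≫ 1/n is above the triangle threshold p ~ 1/n. Asymptotically E[X] ~ (c³/6)·n^{3(1−α)} = (4³/6)·n^{1.5} → ∞; triangles are abundant w.h.p.

E[X] ≈ 7490.37037; in regime p = Θ(1/n^{1/2}) E[X] diverges (above the triangle threshold p ~ 1/n).


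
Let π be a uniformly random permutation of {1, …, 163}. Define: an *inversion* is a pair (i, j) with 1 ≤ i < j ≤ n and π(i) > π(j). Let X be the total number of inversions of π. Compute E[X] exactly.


Write X = Σ X_I over the C(163, 2) = 13203 pairs i < j, with X_I the indicator of one inversion.
There are 13203 indicators.
For each fixed pair i < j, the values π(i) and π(j) are two distinct elements of {1, …, 163} in uniformly random order; by symmetry P[π(i) > π(j)] = 1/2.
By linearity: E[X] = 13203 · (1/2) = C(163, 2) · (1/2) = 13203/2 = 13203/2 ≈ 6601.50000.

E[X] = 13203/2 = 6601.50000.


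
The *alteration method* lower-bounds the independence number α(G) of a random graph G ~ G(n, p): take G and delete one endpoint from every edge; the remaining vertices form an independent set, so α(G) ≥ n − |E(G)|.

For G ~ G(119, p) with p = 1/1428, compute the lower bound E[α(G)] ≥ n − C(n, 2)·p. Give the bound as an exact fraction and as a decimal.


E[|E(G)|] = C(119, 2)·p = 7021 · (1/1428) = 59/12.
E[α(G)] ≥ n − E[|E(G)|] = 119 − 59/12 = 1369/12.
Numerically: ≈ 114.083.
(This is only a lower bound; the true E[α(G)] may be larger.)

E[α(G)] ≥ 1369/12 ≈ 114.083.


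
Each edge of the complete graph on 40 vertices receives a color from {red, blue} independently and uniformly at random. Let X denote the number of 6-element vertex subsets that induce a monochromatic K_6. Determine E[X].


Let X = Σ_S X_S over the C(40, 6) = 3838380 subsets S of size 6, where X_S = 1 if the K_6 on S is monochromatic.
For a fixed S, the K_6 on S has C(6, 2) = 15 edges. P[all 15 edges red] = (1/2)^15, and likewise for blue, so P[monochromatic] = 2·(1/2)^15 = 2^{1 − 15} = 1/16384.
By linearity of expectation: E[X] = C(40, 6) · 2^{1 − 15} = 3838380 · 1/16384 = 959595/4096.
Numerically: E[X] ≈ 234.276.

E[X] = C(40,6)·2^(1−C(6,2)) = 959595/4096 ≈ 234.276.


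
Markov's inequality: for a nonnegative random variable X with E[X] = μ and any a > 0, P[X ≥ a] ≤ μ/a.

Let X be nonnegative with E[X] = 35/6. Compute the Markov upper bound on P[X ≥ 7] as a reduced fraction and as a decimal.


μ = E[X] = 35/6, a = 7.
Markov: P[X ≥ 7] ≤ μ/a = (35/6)/7 = 5/6.
Numerically: ≈ 0.833333.
(Since a = 7 > μ = 5.833333, the bound 5/6 is < 1 and informative.)

P[X ≥ 7] ≤ 5/6 ≈ 0.833333.


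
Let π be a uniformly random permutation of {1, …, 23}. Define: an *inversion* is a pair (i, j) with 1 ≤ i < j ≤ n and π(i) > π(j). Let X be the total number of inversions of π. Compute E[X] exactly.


Write X = Σ X_I over the C(23, 2) = 253 pairs i < j, with X_I the indicator of one inversion.
There are 253 indicators.
For each fixed pair i < j, the values π(i) and π(j) are two distinct elements of {1, …, 23} in uniformly random order; by symmetry P[π(i) > π(j)] = 1/2.
By linearity: E[X] = 253 · (1/2) = C(23, 2) · (1/2) = 253/2 = 253/2 ≈ 126.50000.

E[X] = 253/2 = 126.50000.


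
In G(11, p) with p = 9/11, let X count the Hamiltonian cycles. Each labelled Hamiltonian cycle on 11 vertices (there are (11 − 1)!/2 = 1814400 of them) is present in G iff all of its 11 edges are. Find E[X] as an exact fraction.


K_11 has (11 − 1)!/2 = 1814400 labelled Hamiltonian cycles.
For each such Hamiltonian cycle H, let X_H = 1 if all 11 edges of H are present in G. Then P[X_H = 1] = p^{11} = (9/11)^{11} = 31381059609/285311670611.
By linearity: E[X] = Σ_H E[X_H] = 1814400 · p^{11} = 1814400 · 31381059609/285311670611 = 56937794554569600/285311670611.
Numerically: E[X] ≈ 1.9956e+05.

E[X] = 1814400 · (9/11)^{11} = 56937794554569600/285311670611 ≈ 1.9956e+05.


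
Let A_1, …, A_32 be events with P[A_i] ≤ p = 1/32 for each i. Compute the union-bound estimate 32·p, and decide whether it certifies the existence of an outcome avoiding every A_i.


Union bound: P[∪_{i=1}^{32} A_i] ≤ Σ_i P[A_i] ≤ 32·p = 32·(1/32) = 1.
Numerically: 1 ≈ 1.000000.
Is 1 < 1? NO.
Since the bound 1 is ≥ 1, the union bound is uninformative here; it does NOT by itself certify existence.

32·p = 1 ≈ 1.000000; existence NOT certified by the union bound.


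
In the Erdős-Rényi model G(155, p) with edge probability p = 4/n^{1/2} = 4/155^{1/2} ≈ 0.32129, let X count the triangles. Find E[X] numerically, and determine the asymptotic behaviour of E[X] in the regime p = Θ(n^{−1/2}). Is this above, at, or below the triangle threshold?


Number of potential triangles: C(155, 3) = 608685.
Each occurs with probability p³ ≈ (0.32129)³ ≈ 3.3165185e-02.
By linearity: E[X] = C(155, 3)·p³ ≈ 608685 · 3.3165185e-02 ≈ 20187.15075.
Since α = 1/2 < 1, p = c/n^{1/2} ≫ 1/n is above the triangle threshold p ~ 1/n. Asymptotically E[X] ~ (c³/6)·n^{3(1−α)} = (4³/6)·n^{1.5} → ∞; triangles are abundant w.h.p.

E[X] ≈ 20187.15075; in regime p = Θ(1/n^{1/2}) E[X] diverges (above the triangle threshold p ~ 1/n).


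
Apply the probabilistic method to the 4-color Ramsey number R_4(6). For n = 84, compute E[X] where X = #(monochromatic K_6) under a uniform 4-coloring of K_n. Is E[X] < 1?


E[X] = C(84, 6) · 4^{1 − 15} = 406481544 · 4^{−14} = 406481544/268435456.
As a reduced fraction: E[X] = 50810193/33554432 ≈ 1.514.
Is E[X] < 1? NO.
Since E[X] ≥ 1, the first-moment bound is inconclusive at n = 84; it does NOT by itself certify R_4(6) > 84.

E[X] = 50810193/33554432 ≈ 1.514; E[X] ≥ 1; first-moment method inconclusive here.


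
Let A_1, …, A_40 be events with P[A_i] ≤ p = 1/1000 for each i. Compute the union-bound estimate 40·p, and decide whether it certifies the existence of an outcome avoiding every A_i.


Union bound: P[∪_{i=1}^{40} A_i] ≤ Σ_i P[A_i] ≤ 40·p = 40·(1/1000) = 1/25.
Numerically: 1/25 ≈ 0.040.
Is 1/25 < 1? YES.
Since P[∪ A_i] ≤ 1/25 < 1, the complement has P[∩ A_i^c] ≥ 1 − 1/25 = 24/25 > 0, so some outcome avoids every A_i.

40·p = 1/25 ≈ 0.040; existence CERTIFIED by the union bound.


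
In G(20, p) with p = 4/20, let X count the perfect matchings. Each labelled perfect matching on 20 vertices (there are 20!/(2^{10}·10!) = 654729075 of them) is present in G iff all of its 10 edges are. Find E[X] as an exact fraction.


K_20 has 20!/(2^{10}·10!) = 654729075 labelled perfect matchings.
For each such perfect matching H, let X_H = 1 if all 10 edges of H are present in G. Then P[X_H = 1] = p^{10} = (1/5)^{10} = 1/9765625.
By linearity of expectation: E[X] = Σ_H E[X_H] = 654729075 · p^{10} = 654729075 · 1/9765625 = 26189163/390625.
Numerically: E[X] ≈ 67.0443.

E[X] = 654729075 · (1/5)^{10} = 26189163/390625 ≈ 67.0443.


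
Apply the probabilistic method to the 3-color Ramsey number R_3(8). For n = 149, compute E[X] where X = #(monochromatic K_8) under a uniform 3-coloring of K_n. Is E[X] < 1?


E[X] = C(149, 8) · 3^{1 − 28} = 4976826800946 · 3^{−27} = 4976826800946/7625597484987.
As a reduced fraction: E[X] = 1658942266982/2541865828329 ≈ 0.65265.
Is E[X] < 1? YES.
Since E[X] < 1, there exists a 3-coloring of K_{149} with no monochromatic K_8; hence R_3(8) > 149.

E[X] = 1658942266982/2541865828329 ≈ 0.65265; E[X] < 1, so R_3(8) > 149.


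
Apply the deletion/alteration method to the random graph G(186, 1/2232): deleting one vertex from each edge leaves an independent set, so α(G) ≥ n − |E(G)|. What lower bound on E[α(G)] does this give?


E[|E(G)|] = C(186, 2)·p = 17205 · (1/2232) = 185/24.
E[α(G)] ≥ n − E[|E(G)|] = 186 − 185/24 = 4279/24.
Numerically: ≈ 178.291667.
(This is only a lower bound; the true E[α(G)] may be larger.)

E[α(G)] ≥ 4279/24 ≈ 178.291667.


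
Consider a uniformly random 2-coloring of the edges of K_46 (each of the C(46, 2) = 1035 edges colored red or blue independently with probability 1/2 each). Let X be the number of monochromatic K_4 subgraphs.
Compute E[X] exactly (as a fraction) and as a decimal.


Let X = Σ_S X_S over the C(46, 4) = 163185 subsets S of size 4, where X_S = 1 if the K_4 on S is monochromatic.
For a fixed S, the K_4 on S has C(4, 2) = 6 edges. P[all 6 edges red] = (1/2)^6, and likewise for blue, so P[monochromatic] = 2·(1/2)^6 = 2^{1 − 6} = 1/32.
Summing: E[X] = C(46, 4) · 2^{1 − 6} = 163185 · 1/32 = 163185/32.
Numerically: E[X] ≈ 5099.531.

E[X] = C(46,4)·2^(1−C(4,2)) = 163185/32 ≈ 5099.531.


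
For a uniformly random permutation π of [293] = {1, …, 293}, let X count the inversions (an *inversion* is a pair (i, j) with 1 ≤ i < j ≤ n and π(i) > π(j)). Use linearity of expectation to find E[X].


Write X = Σ X_I over the C(293, 2) = 42778 pairs i < j, with X_I the indicator of one inversion.
There are 42778 indicators.
For each fixed pair i < j, the values π(i) and π(j) are two distinct elements of {1, …, 293} in uniformly random order; by symmetry P[π(i) > π(j)] = 1/2.
By linearity: E[X] = 42778 · (1/2) = C(293, 2) · (1/2) = 42778/2 = 21389 ≈ 21389.0000.

E[X] = 21389 = 21389.0000.


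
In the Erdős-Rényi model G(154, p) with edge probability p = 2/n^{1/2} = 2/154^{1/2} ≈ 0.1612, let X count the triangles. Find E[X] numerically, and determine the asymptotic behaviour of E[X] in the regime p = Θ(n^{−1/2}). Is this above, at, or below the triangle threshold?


Number of potential triangles: C(154, 3) = 596904.
Each occurs with probability p³ ≈ (0.1612)³ ≈ 4.186093e-03.
By linearity: E[X] = C(154, 3)·p³ ≈ 596904 · 4.186093e-03 ≈ 2498.6958.
Since α = 1/2 < 1, p = c/n^{1/2} ≫ 1/n is above the triangle threshold p ~ 1/n. Asymptotically E[X] ~ (c³/6)·n^{3(1−α)} = (2³/6)·n^{1.5} → ∞; triangles are abundant w.h.p.

E[X] ≈ 2498.6958; in regime p = Θ(1/n^{1/2}) E[X] diverges (above the triangle threshold p ~ 1/n).


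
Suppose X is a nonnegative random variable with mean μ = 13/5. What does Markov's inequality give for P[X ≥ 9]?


μ = E[X] = 13/5, a = 9.
Markov: P[X ≥ 9] ≤ μ/a = (13/5)/9 = 13/45.
Numerically: ≈ 0.28889.
(Since a = 9 > μ = 2.60000, the bound 13/45 is < 1 and informative.)

P[X ≥ 9] ≤ 13/45 ≈ 0.28889.


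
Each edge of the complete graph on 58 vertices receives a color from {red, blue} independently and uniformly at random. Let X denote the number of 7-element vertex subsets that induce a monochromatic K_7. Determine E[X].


Let X = Σ_S X_S over the C(58, 7) = 300674088 subsets S of size 7, where X_S = 1 if the K_7 on S is monochromatic.
For a fixed S, the K_7 on S has C(7, 2) = 21 edges. P[all 21 edges red] = (1/2)^21, and likewise for blue, so P[monochromatic] = 2·(1/2)^21 = 2^{1 − 21} = 1/1048576.
Summing: E[X] = C(58, 7) · 2^{1 − 21} = 300674088 · 1/1048576 = 37584261/131072.
Numerically: E[X] ≈ 286.745.

E[X] = C(58,7)·2^(1−C(7,2)) = 37584261/131072 ≈ 286.745.


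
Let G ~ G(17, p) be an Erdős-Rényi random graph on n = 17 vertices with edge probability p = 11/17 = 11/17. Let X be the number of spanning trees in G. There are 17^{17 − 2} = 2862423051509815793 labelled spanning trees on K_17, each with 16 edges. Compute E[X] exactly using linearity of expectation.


K_17 has 17^{17 − 2} = 2862423051509815793 labelled spanning trees.
For each such spanning tree H, let X_H = 1 if all 16 edges of H are present in G. Then P[X_H = 1] = p^{16} = (11/17)^{16} = 45949729863572161/48661191875666868481.
By linearity of expectation: E[X] = Σ_H E[X_H] = 2862423051509815793 · p^{16} = 2862423051509815793 · 45949729863572161/48661191875666868481 = 45949729863572161/17.
Numerically: E[X] ≈ 2.7029e+15.

E[X] = 2862423051509815793 · (11/17)^{16} = 45949729863572161/17 ≈ 2.7029e+15.


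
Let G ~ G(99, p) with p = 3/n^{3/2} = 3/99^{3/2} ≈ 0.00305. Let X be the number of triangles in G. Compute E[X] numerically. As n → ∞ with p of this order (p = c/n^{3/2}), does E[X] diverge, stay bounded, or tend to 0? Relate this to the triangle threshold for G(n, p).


Number of potential triangles: C(99, 3) = 156849.
Each occurs with probability p³ ≈ (0.00305)³ ≈ 2.82492e-08.
By linearity: E[X] = C(99, 3)·p³ ≈ 156849 · 2.82492e-08 ≈ 0.004.
Since α = 3/2 > 1, p = c/n^{3/2} = o(1/n) is below the triangle threshold p ~ 1/n. Asymptotically E[X] ~ (c³/6)·n^{3(1−α)} = (3³/6)·n^{-1.5} → 0, so by Markov's inequality G has no triangles w.h.p.

E[X] ≈ 0.004; in regime p = Θ(1/n^{3/2}) E[X] tends to 0 (below the triangle threshold p ~ 1/n).


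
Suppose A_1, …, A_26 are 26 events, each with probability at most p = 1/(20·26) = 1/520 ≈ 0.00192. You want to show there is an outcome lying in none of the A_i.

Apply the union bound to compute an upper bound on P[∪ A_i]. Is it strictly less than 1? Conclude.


Union bound: P[∪_{i=1}^{26} A_i] ≤ Σ_i P[A_i] ≤ 26·p = 26·(1/520) = 1/20.
Numerically: 1/20 ≈ 0.05000.
Is 1/20 < 1? YES.
Since P[∪ A_i] ≤ 1/20 < 1, the complement has P[∩ A_i^c] ≥ 1 − 1/20 = 19/20 > 0, so some outcome avoids every A_i.

26·p = 1/20 ≈ 0.05000; existence CERTIFIED by the union bound.


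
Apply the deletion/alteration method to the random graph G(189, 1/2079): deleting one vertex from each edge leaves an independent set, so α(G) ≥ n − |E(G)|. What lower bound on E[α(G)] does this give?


E[|E(G)|] = C(189, 2)·p = 17766 · (1/2079) = 94/11.
E[α(G)] ≥ n − E[|E(G)|] = 189 − 94/11 = 1985/11.
Numerically: ≈ 180.4545.
(This is only a lower bound; the true E[α(G)] may be larger.)

E[α(G)] ≥ 1985/11 ≈ 180.4545.


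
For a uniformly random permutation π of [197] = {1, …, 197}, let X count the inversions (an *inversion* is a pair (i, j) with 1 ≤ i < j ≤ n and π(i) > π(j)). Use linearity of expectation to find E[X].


Write X = Σ X_I over the C(197, 2) = 19306 pairs i < j, with X_I the indicator of one inversion.
There are 19306 indicators.
For each fixed pair i < j, the values π(i) and π(j) are two distinct elements of {1, …, 197} in uniformly random order; by symmetry P[π(i) > π(j)] = 1/2.
By linearity: E[X] = 19306 · (1/2) = C(197, 2) · (1/2) = 19306/2 = 9653 ≈ 9653.00000.

E[X] = 9653 = 9653.00000.


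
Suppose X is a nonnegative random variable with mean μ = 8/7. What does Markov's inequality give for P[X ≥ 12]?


μ = E[X] = 8/7, a = 12.
Markov: P[X ≥ 12] ≤ μ/a = (8/7)/12 = 2/21.
Numerically: ≈ 0.095.
(Since a = 12 > μ = 1.143, the bound 2/21 is < 1 and informative.)

P[X ≥ 12] ≤ 2/21 ≈ 0.095.


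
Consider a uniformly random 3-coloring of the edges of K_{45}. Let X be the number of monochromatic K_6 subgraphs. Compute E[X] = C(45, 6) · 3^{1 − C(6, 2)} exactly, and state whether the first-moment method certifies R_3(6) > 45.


E[X] = C(45, 6) · 3^{1 − 15} = 8145060 · 3^{−14} = 8145060/4782969.
As a reduced fraction: E[X] = 2715020/1594323 ≈ 1.702930.
Is E[X] < 1? NO.
Since E[X] ≥ 1, the first-moment bound is inconclusive at n = 45; it does NOT by itself certify R_3(6) > 45.

E[X] = 2715020/1594323 ≈ 1.702930; E[X] ≥ 1; first-moment method inconclusive here.


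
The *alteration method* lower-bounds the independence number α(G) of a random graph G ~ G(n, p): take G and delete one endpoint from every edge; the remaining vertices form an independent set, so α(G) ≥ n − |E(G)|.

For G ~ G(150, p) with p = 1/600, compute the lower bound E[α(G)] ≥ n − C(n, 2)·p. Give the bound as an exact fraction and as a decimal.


E[|E(G)|] = C(150, 2)·p = 11175 · (1/600) = 149/8.
E[α(G)] ≥ n − E[|E(G)|] = 150 − 149/8 = 1051/8.
Numerically: ≈ 131.3750.
(This is only a lower bound; the true E[α(G)] may be larger.)

E[α(G)] ≥ 1051/8 ≈ 131.3750.


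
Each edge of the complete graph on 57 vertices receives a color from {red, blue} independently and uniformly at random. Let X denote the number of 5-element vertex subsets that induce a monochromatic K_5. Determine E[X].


Let X = Σ_S X_S over the C(57, 5) = 4187106 subsets S of size 5, where X_S = 1 if the K_5 on S is monochromatic.
For a fixed S, the K_5 on S has C(5, 2) = 10 edges. P[all 10 edges red] = (1/2)^10, and likewise for blue, so P[monochromatic] = 2·(1/2)^10 = 2^{1 − 10} = 1/512.
Summing: E[X] = C(57, 5) · 2^{1 − 10} = 4187106 · 1/512 = 2093553/256.
Numerically: E[X] ≈ 8177.9414.

E[X] = C(57,5)·2^(1−C(5,2)) = 2093553/256 ≈ 8177.9414.


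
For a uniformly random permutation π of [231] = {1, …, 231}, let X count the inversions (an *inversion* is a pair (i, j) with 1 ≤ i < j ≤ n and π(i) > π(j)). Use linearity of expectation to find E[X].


Write X = Σ X_I over the C(231, 2) = 26565 pairs i < j, with X_I the indicator of one inversion.
There are 26565 indicators.
For each fixed pair i < j, the values π(i) and π(j) are two distinct elements of {1, …, 231} in uniformly random order; by symmetry P[π(i) > π(j)] = 1/2.
By linearity: E[X] = 26565 · (1/2) = C(231, 2) · (1/2) = 26565/2 = 26565/2 ≈ 13282.50000.

E[X] = 26565/2 = 13282.50000.


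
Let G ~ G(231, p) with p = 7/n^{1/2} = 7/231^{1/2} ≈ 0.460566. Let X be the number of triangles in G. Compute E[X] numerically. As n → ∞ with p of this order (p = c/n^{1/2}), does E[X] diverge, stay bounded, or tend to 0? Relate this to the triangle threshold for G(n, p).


Number of potential triangles: C(231, 3) = 2027795.
Each occurs with probability p³ ≈ (0.460566)³ ≈ 9.76958577e-02.
By linearity: E[X] = C(231, 3)·p³ ≈ 2027795 · 9.76958577e-02 ≈ 198107.171839.
Since α = 1/2 < 1, p = c/n^{1/2} ≫ 1/n is above the triangle threshold p ~ 1/n. Asymptotically E[X] ~ (c³/6)·n^{3(1−α)} = (7³/6)·n^{1.5} → ∞; triangles are abundant w.h.p.

E[X] ≈ 198107.171839; in regime p = Θ(1/n^{1/2}) E[X] diverges (above the triangle threshold p ~ 1/n).


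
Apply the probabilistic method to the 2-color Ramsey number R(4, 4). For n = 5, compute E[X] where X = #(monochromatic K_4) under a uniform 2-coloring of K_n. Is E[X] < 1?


E[X] = C(5, 4) · 2^{1 − 6} = 5 · 2^{−5} = 5/32.
As a reduced fraction: E[X] = 5/32 ≈ 0.156.
Is E[X] < 1? YES.
Since E[X] < 1, there exists a 2-coloring of K_{5} with no monochromatic K_4; hence R(4, 4) > 5.

E[X] = 5/32 ≈ 0.156; E[X] < 1, so R(4, 4) > 5.


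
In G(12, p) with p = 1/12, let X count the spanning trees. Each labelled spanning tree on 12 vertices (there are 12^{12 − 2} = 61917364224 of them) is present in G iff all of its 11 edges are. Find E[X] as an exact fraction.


K_12 has 12^{12 − 2} = 61917364224 labelled spanning trees.
For each such spanning tree H, let X_H = 1 if all 11 edges of H are present in G. Then P[X_H = 1] = p^{11} = (1/12)^{11} = 1/743008370688.
By linearity: E[X] = Σ_H E[X_H] = 61917364224 · p^{11} = 61917364224 · 1/743008370688 = 1/12.
Numerically: E[X] ≈ 0.08333.

E[X] = 61917364224 · (1/12)^{11} = 1/12 ≈ 0.08333.


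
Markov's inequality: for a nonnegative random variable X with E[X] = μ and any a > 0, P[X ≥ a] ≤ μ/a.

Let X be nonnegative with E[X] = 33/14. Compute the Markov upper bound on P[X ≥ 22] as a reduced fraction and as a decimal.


μ = E[X] = 33/14, a = 22.
Markov: P[X ≥ 22] ≤ μ/a = (33/14)/22 = 3/28.
Numerically: ≈ 0.107.
(Since a = 22 > μ = 2.357, the bound 3/28 is < 1 and informative.)

P[X ≥ 22] ≤ 3/28 ≈ 0.107.


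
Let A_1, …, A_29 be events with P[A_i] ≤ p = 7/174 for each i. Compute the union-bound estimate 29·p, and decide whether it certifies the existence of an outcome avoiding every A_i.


Union bound: P[∪_{i=1}^{29} A_i] ≤ Σ_i P[A_i] ≤ 29·p = 29·(7/174) = 7/6.
Numerically: 7/6 ≈ 1.1667.
Is 7/6 < 1? NO.
Since the bound 7/6 is ≥ 1, the union bound is uninformative here; it does NOT by itself certify existence.

29·p = 7/6 ≈ 1.1667; existence NOT certified by the union bound.


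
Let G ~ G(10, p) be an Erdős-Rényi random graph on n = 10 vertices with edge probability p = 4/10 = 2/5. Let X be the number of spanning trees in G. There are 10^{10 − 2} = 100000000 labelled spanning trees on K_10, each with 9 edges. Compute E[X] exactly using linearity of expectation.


K_10 has 10^{10 − 2} = 100000000 labelled spanning trees.
For each such spanning tree H, let X_H = 1 if all 9 edges of H are present in G. Then P[X_H = 1] = p^{9} = (2/5)^{9} = 512/1953125.
Summing the indicators: E[X] = Σ_H E[X_H] = 100000000 · p^{9} = 100000000 · 512/1953125 = 131072/5.
Numerically: E[X] ≈ 26214.4.

E[X] = 100000000 · (2/5)^{9} = 131072/5 ≈ 26214.4.


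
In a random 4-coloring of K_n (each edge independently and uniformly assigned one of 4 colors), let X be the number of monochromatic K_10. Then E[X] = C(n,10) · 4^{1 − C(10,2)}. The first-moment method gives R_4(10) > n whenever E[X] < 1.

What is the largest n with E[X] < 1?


We need C(n, 10) · 4^{1 − 45} < 1, i.e. C(n, 10) < 4^{45 − 1} = 309485009821345068724781056.
Check values of n near the boundary:
  n = 2022: C(2022, 10) = 307870445231474093395937796; 307870445231474093395937796 < 309485009821345068724781056? YES
  n = 2023: C(2023, 10) = 309399856285778485315440716; 309399856285778485315440716 < 309485009821345068724781056? YES
  n = 2024: C(2024, 10) = 310936101848269937576192656; 310936101848269937576192656 < 309485009821345068724781056? NO
The largest n with C(n, 10) < 309485009821345068724781056 is n = 2023 (where E[X] = 77349964071444621328860179/77371252455336267181195264 ≈ 0.9997). Hence R_4(10) > 2023, i.e. R_4(10) ≥ 2024.

Largest n = 2023; hence R_4(10) > 2023.


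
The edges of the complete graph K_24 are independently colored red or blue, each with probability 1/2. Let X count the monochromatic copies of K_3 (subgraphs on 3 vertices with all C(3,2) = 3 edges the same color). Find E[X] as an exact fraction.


Let X = Σ_S X_S over the C(24, 3) = 2024 subsets S of size 3, where X_S = 1 if the K_3 on S is monochromatic.
For a fixed S, the K_3 on S has C(3, 2) = 3 edges. P[all 3 edges red] = (1/2)^3, and likewise for blue, so P[monochromatic] = 2·(1/2)^3 = 2^{1 − 3} = 1/4.
By linearity of expectation: E[X] = C(24, 3) · 2^{1 − 3} = 2024 · 1/4 = 506.
Numerically: E[X] ≈ 506.0000.

E[X] = C(24,3)·2^(1−C(3,2)) = 506 ≈ 506.0000.


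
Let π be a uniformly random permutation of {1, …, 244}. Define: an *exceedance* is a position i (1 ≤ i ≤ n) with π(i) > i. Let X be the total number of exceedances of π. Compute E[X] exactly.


Write X = Σ_{i=1}^{244} X_i, where X_i = 1_{π(i) > i}.
For each fixed i, π(i) is uniform over {1, …, 244} (marginal of a uniform permutation), so P[π(i) > i] = (n − i)/n. Summing: Σ_{i=1}^{244} (n − i)/n = (0 + 1 + … + 243)/244 = 244(244 − 1)/(2·244) = (244 − 1)/2.
Hence E[X] = Σ_{i=1}^{244} (244 − i)/244 = 243/2 ≈ 121.500.

E[X] = 243/2 = 121.500.


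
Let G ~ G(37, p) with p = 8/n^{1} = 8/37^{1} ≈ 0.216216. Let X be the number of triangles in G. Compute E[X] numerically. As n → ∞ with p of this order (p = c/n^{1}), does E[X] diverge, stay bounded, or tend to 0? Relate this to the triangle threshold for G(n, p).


Number of potential triangles: C(37, 3) = 7770.
Each occurs with probability p³ ≈ (0.216216)³ ≈ 1.01079897e-02.
By linearity: E[X] = C(37, 3)·p³ ≈ 7770 · 1.01079897e-02 ≈ 78.539080.
Here α = 1, so p = 8/n is exactly at the triangle threshold p ~ 1/n. Asymptotically E[X] → c³/6 = 8³/6 = 256/3 ≈ 85.333333, a bounded constant. In this regime the triangle count is asymptotically Poisson(c³/6).

E[X] ≈ 78.539080; in regime p = Θ(1/n^{1}) E[X] stays bounded (at the triangle threshold p ~ 1/n).


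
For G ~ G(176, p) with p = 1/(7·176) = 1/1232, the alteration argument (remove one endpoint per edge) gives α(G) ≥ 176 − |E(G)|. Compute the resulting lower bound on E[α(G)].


E[|E(G)|] = C(176, 2)·p = 15400 · (1/1232) = 25/2.
E[α(G)] ≥ n − E[|E(G)|] = 176 − 25/2 = 327/2.
Numerically: ≈ 163.500.
(This is only a lower bound; the true E[α(G)] may be larger.)

E[α(G)] ≥ 327/2 ≈ 163.500.


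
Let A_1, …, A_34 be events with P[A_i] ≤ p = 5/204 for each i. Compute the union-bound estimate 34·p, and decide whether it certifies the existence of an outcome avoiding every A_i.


Union bound: P[∪_{i=1}^{34} A_i] ≤ Σ_i P[A_i] ≤ 34·p = 34·(5/204) = 5/6.
Numerically: 5/6 ≈ 0.83333.
Is 5/6 < 1? YES.
Since P[∪ A_i] ≤ 5/6 < 1, the complement has P[∩ A_i^c] ≥ 1 − 5/6 = 1/6 > 0, so some outcome avoids every A_i.

34·p = 5/6 ≈ 0.83333; existence CERTIFIED by the union bound.


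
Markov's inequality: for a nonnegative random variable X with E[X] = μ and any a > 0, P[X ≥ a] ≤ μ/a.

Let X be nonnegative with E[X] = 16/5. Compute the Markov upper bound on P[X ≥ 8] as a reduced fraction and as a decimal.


μ = E[X] = 16/5, a = 8.
Markov: P[X ≥ 8] ≤ μ/a = (16/5)/8 = 2/5.
Numerically: ≈ 0.40000.
(Since a = 8 > μ = 3.20000, the bound 2/5 is < 1 and informative.)

P[X ≥ 8] ≤ 2/5 ≈ 0.40000.


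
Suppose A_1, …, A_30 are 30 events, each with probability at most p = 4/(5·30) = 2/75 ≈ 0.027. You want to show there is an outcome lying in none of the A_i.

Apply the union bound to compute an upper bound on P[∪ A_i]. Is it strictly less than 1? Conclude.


Union bound: P[∪_{i=1}^{30} A_i] ≤ Σ_i P[A_i] ≤ 30·p = 30·(2/75) = 4/5.
Numerically: 4/5 ≈ 0.800.
Is 4/5 < 1? YES.
Since P[∪ A_i] ≤ 4/5 < 1, the complement has P[∩ A_i^c] ≥ 1 − 4/5 = 1/5 > 0, so some outcome avoids every A_i.

30·p = 4/5 ≈ 0.800; existence CERTIFIED by the union bound.


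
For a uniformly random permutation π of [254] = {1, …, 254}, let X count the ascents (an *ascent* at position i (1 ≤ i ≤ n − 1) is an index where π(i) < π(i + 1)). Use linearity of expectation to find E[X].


Write X = Σ X_I over i = 1, …, 253, with X_I the indicator of one ascent.
There are 253 indicators.
For each fixed i, the pair (π(i), π(i+1)) is a uniformly random ordered pair of distinct values from {1, …, 254}; by symmetry P[π(i) < π(i+1)] = 1/2.
By linearity: E[X] = 253 · (1/2) = (254 − 1) · (1/2) = 253/2 ≈ 126.500.

E[X] = 253/2 = 126.500.


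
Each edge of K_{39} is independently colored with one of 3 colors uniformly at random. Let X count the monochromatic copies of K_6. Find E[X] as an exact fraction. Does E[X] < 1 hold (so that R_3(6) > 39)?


E[X] = C(39, 6) · 3^{1 − 15} = 3262623 · 3^{−14} = 3262623/4782969.
As a reduced fraction: E[X] = 1087541/1594323 ≈ 0.6821.
Is E[X] < 1? YES.
Since E[X] < 1, there exists a 3-coloring of K_{39} with no monochromatic K_6; hence R_3(6) > 39.

E[X] = 1087541/1594323 ≈ 0.6821; E[X] < 1, so R_3(6) > 39.


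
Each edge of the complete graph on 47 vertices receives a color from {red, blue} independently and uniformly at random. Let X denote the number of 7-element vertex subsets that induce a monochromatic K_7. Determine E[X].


Let X = Σ_S X_S over the C(47, 7) = 62891499 subsets S of size 7, where X_S = 1 if the K_7 on S is monochromatic.
For a fixed S, the K_7 on S has C(7, 2) = 21 edges. P[all 21 edges red] = (1/2)^21, and likewise for blue, so P[monochromatic] = 2·(1/2)^21 = 2^{1 − 21} = 1/1048576.
By linearity of expectation: E[X] = C(47, 7) · 2^{1 − 21} = 62891499 · 1/1048576 = 62891499/1048576.
Numerically: E[X] ≈ 59.978.

E[X] = C(47,7)·2^(1−C(7,2)) = 62891499/1048576 ≈ 59.978.


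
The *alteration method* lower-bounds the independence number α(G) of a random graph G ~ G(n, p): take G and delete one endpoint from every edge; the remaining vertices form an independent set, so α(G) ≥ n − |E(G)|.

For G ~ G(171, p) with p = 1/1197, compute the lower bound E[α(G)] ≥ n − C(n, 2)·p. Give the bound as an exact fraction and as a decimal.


E[|E(G)|] = C(171, 2)·p = 14535 · (1/1197) = 85/7.
E[α(G)] ≥ n − E[|E(G)|] = 171 − 85/7 = 1112/7.
Numerically: ≈ 158.8571.
(This is only a lower bound; the true E[α(G)] may be larger.)

E[α(G)] ≥ 1112/7 ≈ 158.8571.


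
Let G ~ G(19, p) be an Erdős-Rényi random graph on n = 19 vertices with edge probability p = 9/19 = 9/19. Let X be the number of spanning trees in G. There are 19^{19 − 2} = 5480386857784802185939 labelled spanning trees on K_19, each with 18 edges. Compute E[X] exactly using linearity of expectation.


K_19 has 19^{19 − 2} = 5480386857784802185939 labelled spanning trees.
For each such spanning tree H, let X_H = 1 if all 18 edges of H are present in G. Then P[X_H = 1] = p^{18} = (9/19)^{18} = 150094635296999121/104127350297911241532841.
By linearity of expectation: E[X] = Σ_H E[X_H] = 5480386857784802185939 · p^{18} = 5480386857784802185939 · 150094635296999121/104127350297911241532841 = 150094635296999121/19.
Numerically: E[X] ≈ 7.8997e+15.

E[X] = 5480386857784802185939 · (9/19)^{18} = 150094635296999121/19 ≈ 7.8997e+15.


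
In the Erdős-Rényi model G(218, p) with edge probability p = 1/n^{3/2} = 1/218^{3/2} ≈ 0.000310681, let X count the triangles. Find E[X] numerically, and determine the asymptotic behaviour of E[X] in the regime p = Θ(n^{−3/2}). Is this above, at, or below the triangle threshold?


Number of potential triangles: C(218, 3) = 1703016.
Each occurs with probability p³ ≈ (0.000310681)³ ≈ 2.99878810e-11.
By linearity: E[X] = C(218, 3)·p³ ≈ 1703016 · 2.99878810e-11 ≈ 0.000051.
Since α = 3/2 > 1, p = c/n^{3/2} = o(1/n) is below the triangle threshold p ~ 1/n. Asymptotically E[X] ~ (c³/6)·n^{3(1−α)} = (1³/6)·n^{-1.5} → 0, so by Markov's inequality G has no triangles w.h.p.

E[X] ≈ 0.000051; in regime p = Θ(1/n^{3/2}) E[X] tends to 0 (below the triangle threshold p ~ 1/n).


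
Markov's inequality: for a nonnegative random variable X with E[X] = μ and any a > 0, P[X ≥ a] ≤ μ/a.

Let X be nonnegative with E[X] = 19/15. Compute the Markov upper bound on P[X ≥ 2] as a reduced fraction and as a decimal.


μ = E[X] = 19/15, a = 2.
Markov: P[X ≥ 2] ≤ μ/a = (19/15)/2 = 19/30.
Numerically: ≈ 0.633333.
(Since a = 2 > μ = 1.266667, the bound 19/30 is < 1 and informative.)

P[X ≥ 2] ≤ 19/30 ≈ 0.633333.


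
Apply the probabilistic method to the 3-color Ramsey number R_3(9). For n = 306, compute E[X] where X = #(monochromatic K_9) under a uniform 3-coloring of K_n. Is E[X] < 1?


E[X] = C(306, 9) · 3^{1 − 36} = 57564745737892900 · 3^{−35} = 57564745737892900/50031545098999707.
As a reduced fraction: E[X] = 57564745737892900/50031545098999707 ≈ 1.151.
Is E[X] < 1? NO.
Since E[X] ≥ 1, the first-moment bound is inconclusive at n = 306; it does NOT by itself certify R_3(9) > 306.

E[X] = 57564745737892900/50031545098999707 ≈ 1.151; E[X] ≥ 1; first-moment method inconclusive here.


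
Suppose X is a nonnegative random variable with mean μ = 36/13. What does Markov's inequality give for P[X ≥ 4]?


μ = E[X] = 36/13, a = 4.
Markov: P[X ≥ 4] ≤ μ/a = (36/13)/4 = 9/13.
Numerically: ≈ 0.692.
(Since a = 4 > μ = 2.769, the bound 9/13 is < 1 and informative.)

P[X ≥ 4] ≤ 9/13 ≈ 0.692.
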